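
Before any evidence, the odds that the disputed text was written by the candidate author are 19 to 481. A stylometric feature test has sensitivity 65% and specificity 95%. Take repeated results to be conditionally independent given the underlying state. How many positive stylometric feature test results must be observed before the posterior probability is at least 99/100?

4

Prior odds = 19/481.
False-positive rate = 1 − 0.95 = 0.05; likelihood ratio of a positive = 0.65/0.05 = 13.
Target odds: 0.99 ÷ 0.01 = 99.
Need (19/481) × 13ⁿ ≥ 99, i.e. 13ⁿ ≥ 47619/19.
13³ = 2197 falls short of 47619/19 but 13⁴ = 28561 reaches it, so n = 4.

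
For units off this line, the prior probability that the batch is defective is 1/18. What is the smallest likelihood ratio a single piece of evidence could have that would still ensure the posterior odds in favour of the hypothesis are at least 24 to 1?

408

Prior odds = (1/18)/(17/18) = 1/17.
Target odds = 24.
Required Bayes factor = 24 ÷ (1/17) = 408.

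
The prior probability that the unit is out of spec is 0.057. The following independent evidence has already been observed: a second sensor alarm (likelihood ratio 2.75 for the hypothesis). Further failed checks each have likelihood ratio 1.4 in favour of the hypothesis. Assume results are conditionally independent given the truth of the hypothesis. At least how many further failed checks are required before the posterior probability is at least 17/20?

11

Prior odds = 0.057/0.943 = 57/943.
Bayes factor of the evidence already in hand = 2.75.
Odds after that evidence = (57/943) × 2.75 = 627/3772.
Target odds = 0.85/0.15 = 17/3.
Need 1.4ⁿ ≥ 17/3 ÷ (627/3772) = 64124/1881.
1.4¹⁰ = 282475249/9765625 falls short of 64124/1881 but 1.4¹¹ ≈40.4957 reaches it, so n = 11.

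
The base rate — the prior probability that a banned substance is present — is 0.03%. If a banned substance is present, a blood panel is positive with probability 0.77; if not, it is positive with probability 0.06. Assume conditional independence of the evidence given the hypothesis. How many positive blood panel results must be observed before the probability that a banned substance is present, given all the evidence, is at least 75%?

Prior odds: 0.0003 ÷ 0.9997 = 3/9997.
Likelihood ratio of a positive = 0.77/0.06 = 77/6.
Target odds: 0.75 ÷ 0.25 = 3.
Require (77/6)ⁿ ≥ 3 ÷ (3/9997) = 9997.
(77/6)³ = 456533/216 falls short of 9997 but (77/6)⁴ = 35153041/1296 reaches it, so n = 4.

4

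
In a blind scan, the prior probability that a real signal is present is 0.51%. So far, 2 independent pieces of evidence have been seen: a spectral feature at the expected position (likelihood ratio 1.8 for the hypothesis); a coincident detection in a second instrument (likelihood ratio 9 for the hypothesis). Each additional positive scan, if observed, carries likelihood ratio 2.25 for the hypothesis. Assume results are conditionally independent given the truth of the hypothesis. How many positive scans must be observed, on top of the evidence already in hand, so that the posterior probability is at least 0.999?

Prior odds = 0.0051/0.9949 = 51/9949.
Combined Bayes factor of the evidence already in hand = 1.8 × 9 = 16.2.
Odds after that evidence = (51/9949) × 16.2 = 4131/49745.
Target odds = 0.999/0.001 = 999.
Need 2.25ⁿ ≥ 999 ÷ (4131/49745) = 1840565/153.
2.25¹¹ ≈7481.83 falls short of 1840565/153 but 2.25¹² ≈16834.1 reaches it, so n = 12.

12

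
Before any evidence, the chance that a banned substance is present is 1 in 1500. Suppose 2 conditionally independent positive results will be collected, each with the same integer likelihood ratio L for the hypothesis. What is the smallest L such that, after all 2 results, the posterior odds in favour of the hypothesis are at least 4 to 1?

78

Prior odds = (1/1500)/(1499/1500) = 1/1499.
Target odds = 4.
Need L² ≥ 4 ÷ (1/1499) = 5996.
77² = 5929 < 5996 ≤ 6084 = 78², so L = 78.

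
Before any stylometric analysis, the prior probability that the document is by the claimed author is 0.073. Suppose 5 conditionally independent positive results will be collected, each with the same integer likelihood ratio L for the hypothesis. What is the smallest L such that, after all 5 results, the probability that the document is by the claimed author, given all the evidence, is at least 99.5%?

Prior odds = 0.073/0.927 = 73/927.
Target odds = 0.995/0.005 = 199.
Need L⁵ ≥ 199 ÷ (73/927) = 184473/73.
4⁵ = 1024 < 184473/73 ≤ 3125 = 5⁵, so L = 5.

5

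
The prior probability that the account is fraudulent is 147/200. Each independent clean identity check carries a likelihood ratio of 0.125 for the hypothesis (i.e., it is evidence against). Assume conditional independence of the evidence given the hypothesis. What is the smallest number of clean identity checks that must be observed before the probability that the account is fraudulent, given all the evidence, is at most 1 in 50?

3

Prior odds = 0.735/0.265 = 147/53.
Likelihood ratio per clean identity check = 0.125.
Target posterior odds = 0.02/0.98 = 1/49.
Need (147/53) × 0.125ⁿ ≤ 1/49, i.e. 0.125ⁿ ≤ 53/7203.
0.125² = 0.015625 is still above 53/7203 but 0.125³ = 0.001953125 is at or below it, so n = 3.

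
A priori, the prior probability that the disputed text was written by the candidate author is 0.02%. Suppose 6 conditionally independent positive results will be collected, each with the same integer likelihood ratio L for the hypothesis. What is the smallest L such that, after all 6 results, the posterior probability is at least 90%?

6

Prior odds = 0.0002/0.9998 = 1/4999.
Target odds = 0.9/0.1 = 9.
Need L⁶ ≥ 9 ÷ (1/4999) = 44991.
5⁶ = 15625 < 44991 ≤ 46656 = 6⁶, so L = 6.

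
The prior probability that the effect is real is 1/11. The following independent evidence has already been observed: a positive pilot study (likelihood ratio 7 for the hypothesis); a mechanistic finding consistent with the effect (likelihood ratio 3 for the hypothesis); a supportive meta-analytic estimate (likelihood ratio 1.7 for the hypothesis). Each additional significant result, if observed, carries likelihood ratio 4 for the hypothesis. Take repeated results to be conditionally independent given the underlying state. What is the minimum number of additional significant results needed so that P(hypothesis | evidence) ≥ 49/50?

2

Prior odds = (1/11)/(10/11) = 0.1.
Combined Bayes factor of the evidence already in hand = 7 × 3 × 1.7 = 35.7.
Odds after that evidence = 0.1 × 35.7 = 3.57.
Target odds = 0.98/0.02 = 49.
Need 4ⁿ ≥ 49 ÷ 3.57 = 700/51.
4¹ = 4 falls short of 700/51 but 4² = 16 reaches it, so n = 2.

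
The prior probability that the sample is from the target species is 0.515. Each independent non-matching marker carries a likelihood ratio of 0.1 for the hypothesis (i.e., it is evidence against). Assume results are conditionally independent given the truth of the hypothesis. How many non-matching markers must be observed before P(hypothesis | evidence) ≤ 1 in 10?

1

Prior odds: 0.515 ÷ 0.485 = 103/97.
Likelihood ratio per non-matching marker = 0.1.
Target odds: 0.1 ÷ 0.9 = 1/9.
Require 0.1ⁿ ≤ 1/9 ÷ (103/97) = 97/927.
0.1¹ = 0.1, which is already at or below the required 97/927; so n = 1.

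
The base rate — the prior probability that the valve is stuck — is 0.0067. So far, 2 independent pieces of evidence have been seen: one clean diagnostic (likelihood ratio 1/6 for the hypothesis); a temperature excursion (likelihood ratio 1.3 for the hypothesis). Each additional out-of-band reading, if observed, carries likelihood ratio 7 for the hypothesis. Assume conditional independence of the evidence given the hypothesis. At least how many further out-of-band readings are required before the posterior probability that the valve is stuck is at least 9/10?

5

Prior odds = 0.0067/0.9933 = 67/9933.
Combined Bayes factor of the evidence already in hand = (1/6) × 1.3 = 13/60.
Odds after that evidence = (67/9933) × 13/60 = 871/595980.
Target odds = 0.9/0.1 = 9.
Need 7ⁿ ≥ 9 ÷ (871/595980) = 5363820/871.
7⁴ = 2401 falls short of 5363820/871 but 7⁵ = 16807 reaches it, so n = 5.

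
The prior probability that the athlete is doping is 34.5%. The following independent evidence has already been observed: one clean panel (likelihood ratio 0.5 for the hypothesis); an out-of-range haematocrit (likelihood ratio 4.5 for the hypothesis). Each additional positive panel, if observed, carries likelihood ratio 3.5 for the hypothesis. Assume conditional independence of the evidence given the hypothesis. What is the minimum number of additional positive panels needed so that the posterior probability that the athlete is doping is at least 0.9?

2

Prior odds = 0.345/0.655 = 69/131.
Combined Bayes factor of the evidence already in hand = 0.5 × 4.5 = 2.25.
Odds after that evidence = (69/131) × 2.25 = 621/524.
Target odds = 0.9/0.1 = 9.
Need 3.5ⁿ ≥ 9 ÷ (621/524) = 524/69.
3.5¹ = 3.5 falls short of 524/69 but 3.5² = 12.25 reaches it, so n = 2.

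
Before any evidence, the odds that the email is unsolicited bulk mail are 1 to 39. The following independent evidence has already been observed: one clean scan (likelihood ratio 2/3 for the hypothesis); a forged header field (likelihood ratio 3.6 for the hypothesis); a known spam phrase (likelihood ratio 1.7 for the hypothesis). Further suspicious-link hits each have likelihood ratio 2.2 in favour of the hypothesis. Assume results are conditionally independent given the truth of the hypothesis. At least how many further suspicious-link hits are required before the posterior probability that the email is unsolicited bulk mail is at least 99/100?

9

Prior odds = 1/39.
Combined Bayes factor of the evidence already in hand = (2/3) × 3.6 × 1.7 = 4.08.
Odds after that evidence = (1/39) × 4.08 = 34/325.
Target odds = 0.99/0.01 = 99.
Need 2.2ⁿ ≥ 99 ÷ (34/325) = 32175/34.
2.2⁸ = 214358881/390625 falls short of 32175/34 but 2.2⁹ ≈1207.27 reaches it, so n = 9.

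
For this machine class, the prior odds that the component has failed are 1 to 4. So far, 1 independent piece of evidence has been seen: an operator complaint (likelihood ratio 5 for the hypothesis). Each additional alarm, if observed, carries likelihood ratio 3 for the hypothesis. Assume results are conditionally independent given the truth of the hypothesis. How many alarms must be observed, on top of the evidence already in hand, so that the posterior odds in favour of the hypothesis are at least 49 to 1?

Prior odds = 0.25.
Bayes factor of the evidence already in hand = 5.
Odds after that evidence = 0.25 × 5 = 1.25.
Target odds = 49.
Need 3ⁿ ≥ 49 ÷ 1.25 = 39.2.
3³ = 27 falls short of 39.2 but 3⁴ = 81 reaches it, so n = 4.

4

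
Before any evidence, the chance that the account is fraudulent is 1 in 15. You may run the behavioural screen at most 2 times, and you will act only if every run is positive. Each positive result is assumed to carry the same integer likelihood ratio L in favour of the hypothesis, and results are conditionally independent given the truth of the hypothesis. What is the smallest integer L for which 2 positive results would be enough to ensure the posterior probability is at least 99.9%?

119

Prior odds = (1/15)/(14/15) = 1/14.
Target odds = 0.999/0.001 = 999.
Need L² ≥ 999 ÷ (1/14) = 13986.
118² = 13924 < 13986 ≤ 14161 = 119², so L = 119.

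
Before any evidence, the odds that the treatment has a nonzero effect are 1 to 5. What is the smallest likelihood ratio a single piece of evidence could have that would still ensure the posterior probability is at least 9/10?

Prior odds = 0.2.
Target odds = 0.9/0.1 = 9.
Required Bayes factor = 9 ÷ 0.2 = 45.

45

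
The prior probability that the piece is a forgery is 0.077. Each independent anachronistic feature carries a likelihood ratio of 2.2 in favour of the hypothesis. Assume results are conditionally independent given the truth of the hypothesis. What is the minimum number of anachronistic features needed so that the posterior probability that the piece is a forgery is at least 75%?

Prior odds = 0.077/0.923 = 77/923.
Likelihood ratio per anachronistic feature = 2.2.
Target odds: 0.75 ÷ 0.25 = 3.
Need (77/923) × 2.2ⁿ ≥ 3, i.e. 2.2ⁿ ≥ 2769/77.
2.2⁴ = 23.4256 falls short of 2769/77 but 2.2⁵ = 51.53632 reaches it, so n = 5.

5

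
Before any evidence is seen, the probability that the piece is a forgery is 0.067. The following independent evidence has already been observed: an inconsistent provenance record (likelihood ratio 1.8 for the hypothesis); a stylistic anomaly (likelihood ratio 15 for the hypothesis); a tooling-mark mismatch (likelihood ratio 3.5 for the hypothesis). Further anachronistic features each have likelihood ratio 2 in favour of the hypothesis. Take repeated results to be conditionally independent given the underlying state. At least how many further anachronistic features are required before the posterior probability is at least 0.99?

Prior odds = 0.067/0.933 = 67/933.
Combined Bayes factor of the evidence already in hand = 1.8 × 15 × 3.5 = 94.5.
Odds after that evidence = (67/933) × 94.5 = 4221/622.
Target odds = 0.99/0.01 = 99.
Need 2ⁿ ≥ 99 ÷ (4221/622) = 6842/469.
2³ = 8 falls short of 6842/469 but 2⁴ = 16 reaches it, so n = 4.

4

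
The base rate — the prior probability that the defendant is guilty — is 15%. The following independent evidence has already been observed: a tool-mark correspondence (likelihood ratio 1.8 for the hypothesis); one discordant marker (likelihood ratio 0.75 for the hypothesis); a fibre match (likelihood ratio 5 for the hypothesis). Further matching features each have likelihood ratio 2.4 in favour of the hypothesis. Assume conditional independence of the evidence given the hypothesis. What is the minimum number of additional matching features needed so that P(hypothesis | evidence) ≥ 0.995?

Prior odds = 0.15/0.85 = 3/17.
Combined Bayes factor of the evidence already in hand = 1.8 × 0.75 × 5 = 6.75.
Odds after that evidence = (3/17) × 6.75 = 81/68.
Target odds = 0.995/0.005 = 199.
Need 2.4ⁿ ≥ 199 ÷ (81/68) = 13532/81.
2.4⁵ = 79.62624 falls short of 13532/81 but 2.4⁶ = 2985984/15625 reaches it, so n = 6.

6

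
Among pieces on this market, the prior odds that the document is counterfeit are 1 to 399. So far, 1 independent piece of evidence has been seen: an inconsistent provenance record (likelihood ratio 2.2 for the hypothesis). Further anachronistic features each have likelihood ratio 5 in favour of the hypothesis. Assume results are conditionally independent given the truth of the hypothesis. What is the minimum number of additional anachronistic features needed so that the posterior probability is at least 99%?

7

Prior odds = 1/399.
Bayes factor of the evidence already in hand = 2.2.
Odds after that evidence = (1/399) × 2.2 = 11/1995.
Target odds = 0.99/0.01 = 99.
Need 5ⁿ ≥ 99 ÷ (11/1995) = 17955.
5⁶ = 15625 falls short of 17955 but 5⁷ = 78125 reaches it, so n = 7.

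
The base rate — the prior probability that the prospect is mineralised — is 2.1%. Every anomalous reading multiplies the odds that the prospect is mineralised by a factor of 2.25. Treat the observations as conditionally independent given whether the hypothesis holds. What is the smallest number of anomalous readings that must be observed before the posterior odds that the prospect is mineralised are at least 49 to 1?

Prior odds = 0.021/0.979 = 21/979.
Likelihood ratio per anomalous reading = 2.25.
Target odds = 49.
Need (21/979) × 2.25ⁿ ≥ 49, i.e. 2.25ⁿ ≥ 6853/3.
2.25⁹ = 387420489/262144 falls short of 6853/3 but 2.25¹⁰ ≈3325.26 reaches it, so n = 10.

10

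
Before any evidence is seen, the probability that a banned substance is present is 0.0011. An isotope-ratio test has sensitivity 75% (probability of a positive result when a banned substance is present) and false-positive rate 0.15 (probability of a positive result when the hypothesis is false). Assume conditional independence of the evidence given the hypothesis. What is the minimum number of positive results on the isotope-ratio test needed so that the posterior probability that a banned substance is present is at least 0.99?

8

Prior odds: 0.0011 ÷ 0.9989 = 11/9989.
Likelihood ratio of a positive result = 0.75/0.15 = 5.
Target posterior odds = 0.99/0.01 = 99.
Need (11/9989) × 5ⁿ ≥ 99, i.e. 5ⁿ ≥ 89901.
5⁷ = 78125 falls short of 89901 but 5⁸ = 390625 reaches it, so n = 8.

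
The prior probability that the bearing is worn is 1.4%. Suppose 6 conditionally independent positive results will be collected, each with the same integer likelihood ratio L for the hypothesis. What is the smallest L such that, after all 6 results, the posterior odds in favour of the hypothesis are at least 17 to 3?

Prior odds = 0.014/0.986 = 7/493.
Target odds = 17/3.
Need L⁶ ≥ 17/3 ÷ (7/493) = 8381/21.
2⁶ = 64 < 8381/21 ≤ 729 = 3⁶, so L = 3.

3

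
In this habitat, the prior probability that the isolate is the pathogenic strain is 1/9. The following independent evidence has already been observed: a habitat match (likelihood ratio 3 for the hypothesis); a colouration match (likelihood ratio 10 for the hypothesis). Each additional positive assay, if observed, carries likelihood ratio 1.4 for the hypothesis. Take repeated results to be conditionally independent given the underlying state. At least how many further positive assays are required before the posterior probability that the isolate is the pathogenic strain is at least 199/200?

12

Prior odds = (1/9)/(8/9) = 0.125.
Combined Bayes factor of the evidence already in hand = 3 × 10 = 30.
Odds after that evidence = 0.125 × 30 = 3.75.
Target odds = 0.995/0.005 = 199.
Need 1.4ⁿ ≥ 199 ÷ 3.75 = 796/15.
1.4¹¹ ≈40.4957 falls short of 796/15 but 1.4¹² ≈56.6939 reaches it, so n = 12.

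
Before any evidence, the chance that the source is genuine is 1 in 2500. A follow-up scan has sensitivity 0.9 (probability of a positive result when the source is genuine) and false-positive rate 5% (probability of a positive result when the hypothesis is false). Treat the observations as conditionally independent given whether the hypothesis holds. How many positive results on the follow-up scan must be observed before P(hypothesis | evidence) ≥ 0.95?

4

Prior odds = 0.0004/0.9996 = 1/2499.
Likelihood ratio of a positive result = 0.9/0.05 = 18.
Target posterior odds = 0.95/0.05 = 19.
Need (1/2499) × 18ⁿ ≥ 19, i.e. 18ⁿ ≥ 47481.
18³ = 5832 falls short of 47481 but 18⁴ = 104976 reaches it, so n = 4.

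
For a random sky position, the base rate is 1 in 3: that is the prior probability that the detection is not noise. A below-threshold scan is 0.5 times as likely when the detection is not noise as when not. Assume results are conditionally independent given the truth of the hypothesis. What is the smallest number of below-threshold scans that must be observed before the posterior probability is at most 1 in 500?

Prior odds: (1/3) ÷ (2/3) = 0.5.
Likelihood ratio per below-threshold scan = 0.5.
Target odds: 0.002 ÷ 0.998 = 1/499.
Require 0.5ⁿ ≤ 1/499 ÷ 0.5 = 2/499.
0.5⁷ = 0.0078125 is still above 2/499 but 0.5⁸ = 0.00390625 is at or below it, so n = 8.

8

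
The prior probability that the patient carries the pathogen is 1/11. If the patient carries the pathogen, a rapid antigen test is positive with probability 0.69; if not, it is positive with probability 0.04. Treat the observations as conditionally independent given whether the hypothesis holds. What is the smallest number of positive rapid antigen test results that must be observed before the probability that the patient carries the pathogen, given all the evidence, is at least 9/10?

Prior odds: (1/11) ÷ (10/11) = 0.1.
Likelihood ratio of a positive = 0.69/0.04 = 17.25.
Target odds: 0.9 ÷ 0.1 = 9.
Need 0.1 × 17.25ⁿ ≥ 9, i.e. 17.25ⁿ ≥ 90.
17.25¹ = 17.25 falls short of 90 but 17.25² = 297.5625 reaches it, so n = 2.

2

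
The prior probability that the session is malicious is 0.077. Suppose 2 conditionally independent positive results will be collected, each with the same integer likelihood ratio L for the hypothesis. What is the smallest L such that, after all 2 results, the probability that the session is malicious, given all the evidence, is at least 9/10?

11

Prior odds = 0.077/0.923 = 77/923.
Target odds = 0.9/0.1 = 9.
Need L² ≥ 9 ÷ (77/923) = 8307/77.
10² = 100 < 8307/77 ≤ 121 = 11², so L = 11.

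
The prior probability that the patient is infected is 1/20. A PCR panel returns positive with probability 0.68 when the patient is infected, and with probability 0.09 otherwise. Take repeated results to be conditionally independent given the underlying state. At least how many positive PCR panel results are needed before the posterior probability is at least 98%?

4

Prior odds: 0.05 ÷ 0.95 = 1/19.
Likelihood ratio of a positive result = 0.68/0.09 = 68/9.
Target posterior odds = 0.98/0.02 = 49.
Require (68/9)ⁿ ≥ 49 ÷ (1/19) = 931.
(68/9)³ = 314432/729 falls short of 931 but (68/9)⁴ = 21381376/6561 reaches it, so n = 4.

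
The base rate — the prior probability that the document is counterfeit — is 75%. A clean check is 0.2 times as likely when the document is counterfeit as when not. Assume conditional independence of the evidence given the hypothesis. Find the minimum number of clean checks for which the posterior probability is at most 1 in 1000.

Prior odds = 0.75/0.25 = 3.
Likelihood ratio per clean check = 0.2.
Target posterior odds = 0.001/0.999 = 1/999.
Require 0.2ⁿ ≤ 1/999 ÷ 3 = 1/2997.
0.2⁴ = 0.0016 is still above 1/2997 but 0.2⁵ = 0.00032 is at or below it, so n = 5.

5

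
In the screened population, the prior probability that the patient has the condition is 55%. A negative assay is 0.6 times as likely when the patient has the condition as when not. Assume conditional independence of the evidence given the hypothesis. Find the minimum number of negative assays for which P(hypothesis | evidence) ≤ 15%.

Prior odds: 0.55 ÷ 0.45 = 11/9.
Likelihood ratio per negative assay = 0.6.
Target odds: 0.15 ÷ 0.85 = 3/17.
Require 0.6ⁿ ≤ 3/17 ÷ (11/9) = 27/187.
0.6³ = 0.216 is still above 27/187 but 0.6⁴ = 0.1296 is at or below it, so n = 4.

4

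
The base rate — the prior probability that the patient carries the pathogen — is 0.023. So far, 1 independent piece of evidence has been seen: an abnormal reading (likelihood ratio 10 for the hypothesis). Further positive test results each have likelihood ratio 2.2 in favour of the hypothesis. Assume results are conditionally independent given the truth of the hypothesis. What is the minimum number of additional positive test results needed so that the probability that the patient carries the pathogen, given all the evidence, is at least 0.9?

5

Prior odds = 0.023/0.977 = 23/977.
Bayes factor of the evidence already in hand = 10.
Odds after that evidence = (23/977) × 10 = 230/977.
Target odds = 0.9/0.1 = 9.
Need 2.2ⁿ ≥ 9 ÷ (230/977) = 8793/230.
2.2⁴ = 23.4256 falls short of 8793/230 but 2.2⁵ = 51.53632 reaches it, so n = 5.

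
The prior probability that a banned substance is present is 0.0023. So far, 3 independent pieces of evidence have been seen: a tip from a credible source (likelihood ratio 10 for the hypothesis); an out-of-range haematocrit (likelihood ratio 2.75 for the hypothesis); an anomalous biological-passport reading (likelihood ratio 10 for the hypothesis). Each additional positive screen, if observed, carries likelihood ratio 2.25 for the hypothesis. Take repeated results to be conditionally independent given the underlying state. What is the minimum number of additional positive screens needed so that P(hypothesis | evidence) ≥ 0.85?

Prior odds = 0.0023/0.9977 = 23/9977.
Combined Bayes factor of the evidence already in hand = 10 × 2.75 × 10 = 275.
Odds after that evidence = (23/9977) × 275 = 575/907.
Target odds = 0.85/0.15 = 17/3.
Need 2.25ⁿ ≥ 17/3 ÷ (575/907) = 15419/1725.
2.25² = 5.0625 falls short of 15419/1725 but 2.25³ = 11.390625 reaches it, so n = 3.

3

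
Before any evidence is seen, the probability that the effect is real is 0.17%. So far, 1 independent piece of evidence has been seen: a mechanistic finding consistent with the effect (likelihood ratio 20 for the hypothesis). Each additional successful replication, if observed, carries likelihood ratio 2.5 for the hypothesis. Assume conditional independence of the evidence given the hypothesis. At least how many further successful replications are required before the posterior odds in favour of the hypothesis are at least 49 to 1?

8

Prior odds = 0.0017/0.9983 = 17/9983.
Bayes factor of the evidence already in hand = 20.
Odds after that evidence = (17/9983) × 20 = 340/9983.
Target odds = 49.
Need 2.5ⁿ ≥ 49 ÷ (340/9983) = 489167/340.
2.5⁷ = 610.3515625 falls short of 489167/340 but 2.5⁸ = 390625/256 reaches it, so n = 8.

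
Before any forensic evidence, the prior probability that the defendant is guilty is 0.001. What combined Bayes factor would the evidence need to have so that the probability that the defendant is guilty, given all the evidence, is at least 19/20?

Prior odds = 0.001/0.999 = 1/999.
Target odds = 0.95/0.05 = 19.
Required Bayes factor = 19 ÷ (1/999) = 18981.

18981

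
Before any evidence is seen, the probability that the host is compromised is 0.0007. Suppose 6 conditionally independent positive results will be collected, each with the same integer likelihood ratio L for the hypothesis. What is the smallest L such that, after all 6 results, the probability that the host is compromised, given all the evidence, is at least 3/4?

Prior odds = 0.0007/0.9993 = 7/9993.
Target odds = 0.75/0.25 = 3.
Need L⁶ ≥ 3 ÷ (7/9993) = 29979/7.
4⁶ = 4096 < 29979/7 ≤ 15625 = 5⁶, so L = 5.

5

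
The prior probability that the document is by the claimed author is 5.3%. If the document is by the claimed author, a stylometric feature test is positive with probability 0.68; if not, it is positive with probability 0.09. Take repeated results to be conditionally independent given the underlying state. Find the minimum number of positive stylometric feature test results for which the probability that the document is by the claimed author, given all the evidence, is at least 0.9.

Prior odds: 0.053 ÷ 0.947 = 53/947.
Likelihood ratio of a positive = 0.68/0.09 = 68/9.
Target posterior odds = 0.9/0.1 = 9.
Require (68/9)ⁿ ≥ 9 ÷ (53/947) = 8523/53.
(68/9)² = 4624/81 falls short of 8523/53 but (68/9)³ = 314432/729 reaches it, so n = 3.

3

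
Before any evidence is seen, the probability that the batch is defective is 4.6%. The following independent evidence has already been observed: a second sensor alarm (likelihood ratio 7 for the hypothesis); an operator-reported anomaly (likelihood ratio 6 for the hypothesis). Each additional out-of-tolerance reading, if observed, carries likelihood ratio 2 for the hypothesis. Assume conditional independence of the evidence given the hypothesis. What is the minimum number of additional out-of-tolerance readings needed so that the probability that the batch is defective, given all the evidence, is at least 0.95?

4

Prior odds = 0.046/0.954 = 23/477.
Combined Bayes factor of the evidence already in hand = 7 × 6 = 42.
Odds after that evidence = (23/477) × 42 = 322/159.
Target odds = 0.95/0.05 = 19.
Need 2ⁿ ≥ 19 ÷ (322/159) = 3021/322.
2³ = 8 falls short of 3021/322 but 2⁴ = 16 reaches it, so n = 4.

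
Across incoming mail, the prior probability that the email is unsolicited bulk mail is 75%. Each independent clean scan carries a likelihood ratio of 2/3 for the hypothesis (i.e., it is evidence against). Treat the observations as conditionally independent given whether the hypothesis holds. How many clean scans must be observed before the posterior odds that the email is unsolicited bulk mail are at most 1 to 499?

19

Prior odds = 0.75/0.25 = 3.
Likelihood ratio per clean scan = 2/3.
Target odds = 1/499.
Need 3 × (2/3)ⁿ ≤ 1/499, i.e. (2/3)ⁿ ≤ 1/1497.
(2/3)¹⁸ = 262144/387420489 is still above 1/1497 but (2/3)¹⁹ ≈0.000451093 is at or below it, so n = 19.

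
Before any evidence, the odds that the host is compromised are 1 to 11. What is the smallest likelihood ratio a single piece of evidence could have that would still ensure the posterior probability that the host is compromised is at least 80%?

44

Prior odds = 1/11.
Target odds = 0.8/0.2 = 4.
Required Bayes factor = 4 ÷ (1/11) = 44.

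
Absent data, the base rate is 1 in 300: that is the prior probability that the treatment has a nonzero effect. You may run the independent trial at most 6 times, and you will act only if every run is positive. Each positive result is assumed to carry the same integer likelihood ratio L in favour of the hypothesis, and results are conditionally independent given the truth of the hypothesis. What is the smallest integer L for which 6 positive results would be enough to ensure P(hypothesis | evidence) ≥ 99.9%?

Prior odds = (1/300)/(299/300) = 1/299.
Target odds = 0.999/0.001 = 999.
Need L⁶ ≥ 999 ÷ (1/299) = 298701.
8⁶ = 262144 < 298701 ≤ 531441 = 9⁶, so L = 9.

9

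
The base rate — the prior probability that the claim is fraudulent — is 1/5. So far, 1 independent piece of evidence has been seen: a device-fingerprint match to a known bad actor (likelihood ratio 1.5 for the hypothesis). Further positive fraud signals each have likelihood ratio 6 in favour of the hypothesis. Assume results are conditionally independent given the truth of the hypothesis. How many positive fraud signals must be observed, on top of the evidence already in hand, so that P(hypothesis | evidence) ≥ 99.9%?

5

Prior odds = 0.2/0.8 = 0.25.
Bayes factor of the evidence already in hand = 1.5.
Odds after that evidence = 0.25 × 1.5 = 0.375.
Target odds = 0.999/0.001 = 999.
Need 6ⁿ ≥ 999 ÷ 0.375 = 2664.
6⁴ = 1296 falls short of 2664 but 6⁵ = 7776 reaches it, so n = 5.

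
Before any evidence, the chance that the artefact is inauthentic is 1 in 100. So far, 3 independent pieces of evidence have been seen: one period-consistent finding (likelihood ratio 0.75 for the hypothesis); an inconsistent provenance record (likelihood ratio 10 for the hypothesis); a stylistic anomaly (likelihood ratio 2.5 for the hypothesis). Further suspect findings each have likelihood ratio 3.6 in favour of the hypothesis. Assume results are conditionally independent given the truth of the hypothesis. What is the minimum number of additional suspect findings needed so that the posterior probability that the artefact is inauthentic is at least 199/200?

Prior odds = 0.01/0.99 = 1/99.
Combined Bayes factor of the evidence already in hand = 0.75 × 10 × 2.5 = 18.75.
Odds after that evidence = (1/99) × 18.75 = 25/132.
Target odds = 0.995/0.005 = 199.
Need 3.6ⁿ ≥ 199 ÷ (25/132) = 1050.72.
3.6⁵ = 604.66176 falls short of 1050.72 but 3.6⁶ = 34012224/15625 reaches it, so n = 6.

6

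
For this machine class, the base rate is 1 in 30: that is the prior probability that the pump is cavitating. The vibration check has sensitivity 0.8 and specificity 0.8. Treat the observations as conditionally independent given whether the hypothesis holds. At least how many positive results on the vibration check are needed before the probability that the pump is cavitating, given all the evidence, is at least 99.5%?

7

Prior odds = (1/30)/(29/30) = 1/29.
False-positive rate = 1 − 0.8 = 0.2; likelihood ratio of a positive = 0.8/0.2 = 4.
Target odds: 0.995 ÷ 0.005 = 199.
Require 4ⁿ ≥ 199 ÷ (1/29) = 5771.
4⁶ = 4096 falls short of 5771 but 4⁷ = 16384 reaches it, so n = 7.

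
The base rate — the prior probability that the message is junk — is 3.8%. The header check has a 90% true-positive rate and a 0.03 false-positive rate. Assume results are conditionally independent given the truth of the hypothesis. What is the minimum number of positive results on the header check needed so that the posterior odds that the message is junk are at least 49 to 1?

3

Prior odds: 0.038 ÷ 0.962 = 19/481.
Likelihood ratio of a positive result = 0.9/0.03 = 30.
Target odds = 49.
Need (19/481) × 30ⁿ ≥ 49, i.e. 30ⁿ ≥ 23569/19.
30² = 900 falls short of 23569/19 but 30³ = 27000 reaches it, so n = 3.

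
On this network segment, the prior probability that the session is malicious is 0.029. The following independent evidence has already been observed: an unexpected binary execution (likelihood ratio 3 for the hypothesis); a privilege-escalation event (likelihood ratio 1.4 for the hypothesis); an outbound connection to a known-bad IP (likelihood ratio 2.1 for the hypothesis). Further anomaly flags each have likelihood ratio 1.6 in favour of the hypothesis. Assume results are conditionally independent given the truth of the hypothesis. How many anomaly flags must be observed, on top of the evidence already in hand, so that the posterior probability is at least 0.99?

Prior odds = 0.029/0.971 = 29/971.
Combined Bayes factor of the evidence already in hand = 3 × 1.4 × 2.1 = 8.82.
Odds after that evidence = (29/971) × 8.82 = 12789/48550.
Target odds = 0.99/0.01 = 99.
Need 1.6ⁿ ≥ 99 ÷ (12789/48550) = 534050/1421.
1.6¹² ≈281.475 falls short of 534050/1421 but 1.6¹³ ≈450.36 reaches it, so n = 13.

13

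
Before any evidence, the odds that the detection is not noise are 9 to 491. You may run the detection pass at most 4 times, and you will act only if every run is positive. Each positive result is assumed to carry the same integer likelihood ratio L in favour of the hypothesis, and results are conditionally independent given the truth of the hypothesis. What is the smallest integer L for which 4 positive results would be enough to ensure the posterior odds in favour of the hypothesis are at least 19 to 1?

Prior odds = 9/491.
Target odds = 19.
Need L⁴ ≥ 19 ÷ (9/491) = 9329/9.
5⁴ = 625 < 9329/9 ≤ 1296 = 6⁴, so L = 6.

6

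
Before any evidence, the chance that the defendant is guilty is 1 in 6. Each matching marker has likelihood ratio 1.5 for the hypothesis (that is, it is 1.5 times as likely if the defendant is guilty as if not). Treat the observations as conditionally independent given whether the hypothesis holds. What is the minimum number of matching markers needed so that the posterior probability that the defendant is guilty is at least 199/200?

Prior odds = (1/6)/(5/6) = 0.2.
Likelihood ratio per matching marker = 1.5.
Target posterior odds = 0.995/0.005 = 199.
Require 1.5ⁿ ≥ 199 ÷ 0.2 = 995.
1.5¹⁷ = 129140163/131072 falls short of 995 but 1.5¹⁸ = 387420489/262144 reaches it, so n = 18.

18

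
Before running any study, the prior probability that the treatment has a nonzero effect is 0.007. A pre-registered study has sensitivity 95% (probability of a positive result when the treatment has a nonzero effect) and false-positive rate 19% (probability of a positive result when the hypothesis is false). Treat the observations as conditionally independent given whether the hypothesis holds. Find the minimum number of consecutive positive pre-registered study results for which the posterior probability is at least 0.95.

5

Prior odds = 0.007/0.993 = 7/993.
Likelihood ratio of a positive result = 0.95/0.19 = 5.
Target posterior odds = 0.95/0.05 = 19.
Need (7/993) × 5ⁿ ≥ 19, i.e. 5ⁿ ≥ 18867/7.
5⁴ = 625 falls short of 18867/7 but 5⁵ = 3125 reaches it, so n = 5.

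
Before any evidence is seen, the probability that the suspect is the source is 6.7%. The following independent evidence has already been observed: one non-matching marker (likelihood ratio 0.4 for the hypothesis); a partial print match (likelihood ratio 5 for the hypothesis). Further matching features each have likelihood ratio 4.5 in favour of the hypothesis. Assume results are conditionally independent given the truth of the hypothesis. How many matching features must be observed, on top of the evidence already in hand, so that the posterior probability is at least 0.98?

4

Prior odds = 0.067/0.933 = 67/933.
Combined Bayes factor of the evidence already in hand = 0.4 × 5 = 2.
Odds after that evidence = (67/933) × 2 = 134/933.
Target odds = 0.98/0.02 = 49.
Need 4.5ⁿ ≥ 49 ÷ (134/933) = 45717/134.
4.5³ = 91.125 falls short of 45717/134 but 4.5⁴ = 410.0625 reaches it, so n = 4.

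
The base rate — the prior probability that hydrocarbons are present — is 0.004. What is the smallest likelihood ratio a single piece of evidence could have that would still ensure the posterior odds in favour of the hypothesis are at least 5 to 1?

Prior odds = 0.004/0.996 = 1/249.
Target odds = 5.
Required Bayes factor = 5 ÷ (1/249) = 1245.

1245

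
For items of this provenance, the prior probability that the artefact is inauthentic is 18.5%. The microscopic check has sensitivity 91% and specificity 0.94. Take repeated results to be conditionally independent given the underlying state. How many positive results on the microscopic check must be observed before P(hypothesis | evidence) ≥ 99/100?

3

Prior odds = 0.185/0.815 = 37/163.
False-positive rate = 1 − 0.94 = 0.06; likelihood ratio of a positive = 0.91/0.06 = 91/6.
Target odds: 0.99 ÷ 0.01 = 99.
Require (91/6)ⁿ ≥ 99 ÷ (37/163) = 16137/37.
(91/6)² = 8281/36 falls short of 16137/37 but (91/6)³ = 753571/216 reaches it, so n = 3.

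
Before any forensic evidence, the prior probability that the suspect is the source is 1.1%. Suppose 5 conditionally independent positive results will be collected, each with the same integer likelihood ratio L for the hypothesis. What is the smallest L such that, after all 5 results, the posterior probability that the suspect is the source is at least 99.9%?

Prior odds = 0.011/0.989 = 11/989.
Target odds = 0.999/0.001 = 999.
Need L⁵ ≥ 999 ÷ (11/989) = 988011/11.
9⁵ = 59049 < 988011/11 ≤ 100000 = 10⁵, so L = 10.

10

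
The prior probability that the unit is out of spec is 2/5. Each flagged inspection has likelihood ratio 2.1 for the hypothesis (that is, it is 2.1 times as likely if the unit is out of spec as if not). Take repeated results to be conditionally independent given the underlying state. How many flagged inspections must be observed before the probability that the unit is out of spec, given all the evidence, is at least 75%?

Prior odds = 0.4/0.6 = 2/3.
Likelihood ratio per flagged inspection = 2.1.
Target odds: 0.75 ÷ 0.25 = 3.
Require 2.1ⁿ ≥ 3 ÷ (2/3) = 4.5.
2.1² = 4.41 falls short of 4.5 but 2.1³ = 9.261 reaches it, so n = 3.

3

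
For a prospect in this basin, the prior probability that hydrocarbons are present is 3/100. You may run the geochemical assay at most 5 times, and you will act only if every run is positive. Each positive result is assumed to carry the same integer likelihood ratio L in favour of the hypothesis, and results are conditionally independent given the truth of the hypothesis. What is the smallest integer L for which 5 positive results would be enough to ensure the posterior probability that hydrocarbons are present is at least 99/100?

6

Prior odds = 0.03/0.97 = 3/97.
Target odds = 0.99/0.01 = 99.
Need L⁵ ≥ 99 ÷ (3/97) = 3201.
5⁵ = 3125 < 3201 ≤ 7776 = 6⁵, so L = 6.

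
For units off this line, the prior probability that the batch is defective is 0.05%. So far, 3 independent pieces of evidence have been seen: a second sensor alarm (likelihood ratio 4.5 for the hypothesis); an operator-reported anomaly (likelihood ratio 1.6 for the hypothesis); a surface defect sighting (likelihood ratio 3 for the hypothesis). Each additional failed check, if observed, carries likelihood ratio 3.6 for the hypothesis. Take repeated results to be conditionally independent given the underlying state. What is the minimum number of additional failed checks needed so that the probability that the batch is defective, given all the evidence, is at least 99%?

8

Prior odds = 0.0005/0.9995 = 1/1999.
Combined Bayes factor of the evidence already in hand = 4.5 × 1.6 × 3 = 21.6.
Odds after that evidence = (1/1999) × 21.6 = 108/9995.
Target odds = 0.99/0.01 = 99.
Need 3.6ⁿ ≥ 99 ÷ (108/9995) = 109945/12.
3.6⁷ = 612220032/78125 falls short of 109945/12 but 3.6⁸ ≈28211.1 reaches it, so n = 8.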